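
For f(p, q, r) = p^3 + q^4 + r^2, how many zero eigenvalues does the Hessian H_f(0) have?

2

Hessian at 0 has rank 1.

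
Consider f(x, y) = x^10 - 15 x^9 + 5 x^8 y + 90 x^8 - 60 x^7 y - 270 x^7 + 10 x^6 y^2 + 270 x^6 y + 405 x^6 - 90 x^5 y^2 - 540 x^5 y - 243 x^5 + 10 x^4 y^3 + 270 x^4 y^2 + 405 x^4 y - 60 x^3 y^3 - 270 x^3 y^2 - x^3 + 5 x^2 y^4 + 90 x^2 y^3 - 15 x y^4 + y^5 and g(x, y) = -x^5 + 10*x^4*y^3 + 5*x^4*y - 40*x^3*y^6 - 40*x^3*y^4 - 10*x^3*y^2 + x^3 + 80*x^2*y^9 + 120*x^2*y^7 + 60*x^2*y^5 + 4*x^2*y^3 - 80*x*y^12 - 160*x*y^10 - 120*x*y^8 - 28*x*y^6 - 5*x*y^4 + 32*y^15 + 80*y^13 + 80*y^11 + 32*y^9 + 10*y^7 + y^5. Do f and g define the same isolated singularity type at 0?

The Hessian of f at 0 is [[0, 0], [0, 0]] with rank 0, so corank 2. A Groebner basis of the Jacobian ideal J(f) in C{x,y} is {y^5, x*y^3 - y^4/12, x^2}; counting standard monomials gives mu = 8. Corank 2; j^3 = -x^3 is a perfect cube, so E-series; the 5-jet and mu = 8 give E_8. The Hessian of g at 0 is [[0, 0], [0, 0]] with rank 0, so corank 2. A Groebner basis of the Jacobian ideal J(g) in C{x,y} is {-x^2/4 + x*y^3, -x^2 + y^4, x^3, x^2*y}; counting standard monomials gives mu = 8. Corank 2; j^3 = x^3 is a perfect cube, so E-series; the 5-jet and mu = 8 give E_8. Both have type E_8, hence right-equivalent.

Yes.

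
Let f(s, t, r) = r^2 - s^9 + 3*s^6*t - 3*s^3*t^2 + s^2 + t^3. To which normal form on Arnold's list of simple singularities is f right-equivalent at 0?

A_{2}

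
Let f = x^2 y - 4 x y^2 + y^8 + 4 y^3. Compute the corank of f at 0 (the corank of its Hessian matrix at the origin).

2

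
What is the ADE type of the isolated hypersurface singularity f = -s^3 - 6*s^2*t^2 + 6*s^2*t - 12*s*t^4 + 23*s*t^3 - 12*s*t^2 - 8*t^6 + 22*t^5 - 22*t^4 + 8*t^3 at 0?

The Hessian of f at 0 has rank 0. Corank 2; j^3 = -(s - 2*t)^3 is a perfect cube, so E-series; the 4-jet and mu = 7 give E_7.

E_{7}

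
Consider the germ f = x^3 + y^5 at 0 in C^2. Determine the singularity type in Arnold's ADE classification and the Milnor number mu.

Type E8, Milnor number mu = 8.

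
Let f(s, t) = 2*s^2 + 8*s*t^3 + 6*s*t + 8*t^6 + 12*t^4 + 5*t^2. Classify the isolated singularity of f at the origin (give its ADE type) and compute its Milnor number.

Type A_1, Milnor number mu = 1.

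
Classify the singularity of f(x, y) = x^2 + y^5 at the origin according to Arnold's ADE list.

The Hessian of f at 0 is [[2, 0], [0, 0]] with rank 1, so corank 1. A Groebner basis of the Jacobian ideal J(f) in C{x,y} is {y^4, x}; counting standard monomials gives mu = 4. Corank 1: A-series; mu = 4 gives A_4.

A_{4}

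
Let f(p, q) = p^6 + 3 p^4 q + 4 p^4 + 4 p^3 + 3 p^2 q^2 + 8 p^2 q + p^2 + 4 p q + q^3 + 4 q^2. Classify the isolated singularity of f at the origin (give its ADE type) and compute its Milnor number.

The Hessian of f at 0 is [[2, 4], [4, 8]] with rank 1, so corank 1. A Groebner basis of the Jacobian ideal J(f) in C{p,q} is {q^2, p + 2*q}; counting standard monomials gives mu = 2. Corank 1: A-series; mu = 2 gives A_2.

Type A2, Milnor number mu = 2.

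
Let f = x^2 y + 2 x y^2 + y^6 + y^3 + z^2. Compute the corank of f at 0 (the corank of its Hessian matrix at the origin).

2

Hessian at 0 has rank 1.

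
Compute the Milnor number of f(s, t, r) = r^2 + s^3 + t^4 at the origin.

The Hessian of f at 0 is [[0, 0, 0], [0, 0, 0], [0, 0, 2]] with rank 1, so corank 2. A Groebner basis of the Jacobian ideal J(f) in C{s,t,r} is {t^3, s^2, r}; counting standard monomials gives mu = 6. Corank 2; j^3 = s^3 is a perfect cube, so E-series; the 4-jet and mu = 6 give E_6.

6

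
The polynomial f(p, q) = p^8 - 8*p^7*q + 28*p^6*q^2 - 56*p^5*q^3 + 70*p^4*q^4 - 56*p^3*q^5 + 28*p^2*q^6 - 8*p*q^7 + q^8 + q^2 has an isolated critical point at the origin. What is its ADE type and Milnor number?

Type A7, Milnor number mu = 7.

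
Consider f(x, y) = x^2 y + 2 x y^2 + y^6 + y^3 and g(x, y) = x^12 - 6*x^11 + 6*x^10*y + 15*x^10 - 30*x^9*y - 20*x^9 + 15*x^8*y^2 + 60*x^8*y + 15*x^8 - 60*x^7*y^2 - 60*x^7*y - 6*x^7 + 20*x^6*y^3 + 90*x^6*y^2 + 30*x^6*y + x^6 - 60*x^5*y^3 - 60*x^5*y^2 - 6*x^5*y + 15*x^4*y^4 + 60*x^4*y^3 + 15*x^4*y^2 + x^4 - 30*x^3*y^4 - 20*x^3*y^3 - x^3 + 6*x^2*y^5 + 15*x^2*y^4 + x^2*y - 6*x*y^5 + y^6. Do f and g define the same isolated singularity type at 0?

Yes.

The Hessian of f at 0 is [[0, 0], [0, 0]] with rank 0, so corank 2. A Groebner basis of the Jacobian ideal J(f) in C{x,y} is {x^2/6 + y^5 - y^2/6, x^3 + y^3, x*y + y^2}; counting standard monomials gives mu = 7. Corank 2; j^3 = y*(x + y)^2 has shape L^2 M (L != M), so D-series; mu = 7 gives D_7. The Hessian of g at 0 is [[0, 0], [0, 0]] with rank 0, so corank 2. A Groebner basis of the Jacobian ideal J(g) in C{x,y} is {x*y/6 + y^5, x*y^2, x^2 - x*y}; counting standard monomials gives mu = 7. Corank 2; j^3 = -x^2*(x - y) has shape L^2 M (L != M), so D-series; mu = 7 gives D_7. Both have type D_7, hence right-equivalent.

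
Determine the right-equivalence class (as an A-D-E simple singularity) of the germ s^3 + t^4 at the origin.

E6

The Hessian of f at 0 has rank 0. Corank 2; j^3 = s^3 is a perfect cube, so E-series; the 4-jet and mu = 6 give E_6.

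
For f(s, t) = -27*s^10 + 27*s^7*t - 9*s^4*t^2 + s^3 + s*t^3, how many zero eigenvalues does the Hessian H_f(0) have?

2

The Hessian at 0 is [[0, 0], [0, 0]] of rank 0; hence corank 2.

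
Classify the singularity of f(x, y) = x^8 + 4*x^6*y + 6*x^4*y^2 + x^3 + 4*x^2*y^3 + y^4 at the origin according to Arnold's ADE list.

E_6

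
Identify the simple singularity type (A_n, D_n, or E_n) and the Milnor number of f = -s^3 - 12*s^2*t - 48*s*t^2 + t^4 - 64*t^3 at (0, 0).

Type E_6, Milnor number mu = 6.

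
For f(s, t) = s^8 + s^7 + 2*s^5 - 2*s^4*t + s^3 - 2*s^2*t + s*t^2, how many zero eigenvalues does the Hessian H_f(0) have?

2

Hessian at 0 has rank 0.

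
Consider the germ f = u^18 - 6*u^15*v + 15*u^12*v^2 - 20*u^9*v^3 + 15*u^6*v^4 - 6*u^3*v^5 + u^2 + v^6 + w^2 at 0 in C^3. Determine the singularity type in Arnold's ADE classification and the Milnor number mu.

Type A5, Milnor number mu = 5.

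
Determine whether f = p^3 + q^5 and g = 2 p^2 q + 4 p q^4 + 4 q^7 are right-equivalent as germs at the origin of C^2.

The Hessian of f at 0 has rank 0. Corank 2; j^3 = p^3 is a perfect cube, so E-series; the 5-jet and mu = 8 give E_8. The Hessian of g at 0 has rank 0. Corank 2; j^3 = 2*p^2*q has shape L^2 M (L != M), so D-series; mu = 8 gives D_8. f is E_8 but g is D_8, hence not right-equivalent.

No.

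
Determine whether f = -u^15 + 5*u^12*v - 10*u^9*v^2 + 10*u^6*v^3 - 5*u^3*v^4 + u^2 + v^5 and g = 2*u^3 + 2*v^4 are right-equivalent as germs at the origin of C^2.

The Hessian of f at 0 has rank 1. Corank 1: A-series; mu = 4 gives A_4. The Hessian of g at 0 has rank 0. Corank 2; j^3 = 2*u^3 is a perfect cube, so E-series; the 4-jet and mu = 6 give E_6. f is A_4 but g is E_6, hence not right-equivalent.

No.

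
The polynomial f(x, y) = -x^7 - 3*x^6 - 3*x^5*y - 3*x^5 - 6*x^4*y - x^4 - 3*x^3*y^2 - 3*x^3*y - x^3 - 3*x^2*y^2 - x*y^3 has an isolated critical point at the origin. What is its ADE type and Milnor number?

Type E7, Milnor number mu = 7.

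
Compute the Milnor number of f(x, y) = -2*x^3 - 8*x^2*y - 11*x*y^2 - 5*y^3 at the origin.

The Hessian of f at 0 is [[0, 0], [0, 0]] with rank 0, so corank 2. A Groebner basis of the Jacobian ideal J(f) in C{x,y} is {y^3, x^2 + y^2/2, x*y + y^2/2}; counting standard monomials gives mu = 4. Corank 2; j^3 = -(x + y)*(2*x^2 + 6*x*y + 5*y^2) splits into three distinct lines over C (the quadratic factor has nonzero discriminant), so D_4.

4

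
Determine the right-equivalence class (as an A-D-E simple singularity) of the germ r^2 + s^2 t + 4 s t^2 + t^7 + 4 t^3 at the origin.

D_8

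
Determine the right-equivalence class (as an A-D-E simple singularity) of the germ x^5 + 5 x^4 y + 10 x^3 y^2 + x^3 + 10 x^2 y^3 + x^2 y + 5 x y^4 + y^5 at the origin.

The Hessian of f at 0 is [[0, 0], [0, 0]] with rank 0, so corank 2. A Groebner basis of the Jacobian ideal J(f) in C{x,y} is {-x*y/5 + y^4, x*y^2, x^2 + x*y}; counting standard monomials gives mu = 6. Corank 2; j^3 = x^2*(x + y) has shape L^2 M (L != M), so D-series; mu = 6 gives D_6.

D_{6}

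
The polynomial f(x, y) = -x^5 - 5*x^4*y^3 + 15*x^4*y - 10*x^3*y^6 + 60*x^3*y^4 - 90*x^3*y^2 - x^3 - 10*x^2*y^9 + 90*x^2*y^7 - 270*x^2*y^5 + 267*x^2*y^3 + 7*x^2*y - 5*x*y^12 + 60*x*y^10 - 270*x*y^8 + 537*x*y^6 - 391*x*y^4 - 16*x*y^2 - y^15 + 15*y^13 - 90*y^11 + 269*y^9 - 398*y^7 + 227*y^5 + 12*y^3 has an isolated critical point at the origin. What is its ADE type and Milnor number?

Type D_{6}, Milnor number mu = 6.

The Hessian of f at 0 has rank 0. Corank 2; j^3 = -(x - 3*y)*(x - 2*y)^2 has shape L^2 M (L != M), so D-series; mu = 6 gives D_6.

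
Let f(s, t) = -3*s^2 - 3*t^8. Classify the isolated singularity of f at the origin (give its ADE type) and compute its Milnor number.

Type A7, Milnor number mu = 7.

The Hessian of f at 0 is [[-6, 0], [0, 0]] with rank 1, so corank 1. A Groebner basis of the Jacobian ideal J(f) in C{s,t} is {t^7, s}; counting standard monomials gives mu = 7. Corank 1: A-series; mu = 7 gives A_7.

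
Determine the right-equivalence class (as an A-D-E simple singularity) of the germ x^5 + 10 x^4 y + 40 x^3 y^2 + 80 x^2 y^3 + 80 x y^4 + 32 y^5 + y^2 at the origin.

The Hessian of f at 0 has rank 1. Corank 1: A-series; mu = 4 gives A_4.

A4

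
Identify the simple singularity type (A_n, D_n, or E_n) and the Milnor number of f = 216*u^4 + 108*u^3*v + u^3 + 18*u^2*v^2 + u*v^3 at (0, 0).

The Hessian of f at 0 is [[0, 0], [0, 0]] with rank 0, so corank 2. A Groebner basis of the Jacobian ideal J(f) in C{u,v} is {u^2/12 + v^4 + v^3/36, u^3, u^2*v - u^2/36 - v^3/108, u^2/3 + u*v^2 + v^3/9}; counting standard monomials gives mu = 7. Corank 2; j^3 = u^3 is a perfect cube, so E-series; the 4-jet and mu = 7 give E_7.

Type E7, Milnor number mu = 7.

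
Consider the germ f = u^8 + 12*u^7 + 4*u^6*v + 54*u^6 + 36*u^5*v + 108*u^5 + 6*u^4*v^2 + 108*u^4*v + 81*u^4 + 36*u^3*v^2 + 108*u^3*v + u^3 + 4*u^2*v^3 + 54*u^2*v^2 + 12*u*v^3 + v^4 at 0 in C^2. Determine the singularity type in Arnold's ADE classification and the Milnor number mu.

Type E6, Milnor number mu = 6.

The Hessian of f at 0 is [[0, 0], [0, 0]] with rank 0, so corank 2. A Groebner basis of the Jacobian ideal J(f) in C{u,v} is {v^4, u*v^2 + v^3/9, u^2}; counting standard monomials gives mu = 6. Corank 2; j^3 = u^3 is a perfect cube, so E-series; the 4-jet and mu = 6 give E_6.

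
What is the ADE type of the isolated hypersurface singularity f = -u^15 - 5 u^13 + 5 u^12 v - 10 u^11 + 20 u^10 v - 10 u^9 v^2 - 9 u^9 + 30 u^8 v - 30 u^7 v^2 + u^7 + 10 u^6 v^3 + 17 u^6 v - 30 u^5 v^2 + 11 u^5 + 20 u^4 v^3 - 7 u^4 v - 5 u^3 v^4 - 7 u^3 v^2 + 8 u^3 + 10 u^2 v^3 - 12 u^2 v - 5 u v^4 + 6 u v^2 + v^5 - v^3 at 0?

E_8

The Hessian of f at 0 has rank 0. Corank 2; j^3 = (2*u - v)^3 is a perfect cube, so E-series; the 5-jet and mu = 8 give E_8.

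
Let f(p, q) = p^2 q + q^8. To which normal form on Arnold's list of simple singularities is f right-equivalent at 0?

D9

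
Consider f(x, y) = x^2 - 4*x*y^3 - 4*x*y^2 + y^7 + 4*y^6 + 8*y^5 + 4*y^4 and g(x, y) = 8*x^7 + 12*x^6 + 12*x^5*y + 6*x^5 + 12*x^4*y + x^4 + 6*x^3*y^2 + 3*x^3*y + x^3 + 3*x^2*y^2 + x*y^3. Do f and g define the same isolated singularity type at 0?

No.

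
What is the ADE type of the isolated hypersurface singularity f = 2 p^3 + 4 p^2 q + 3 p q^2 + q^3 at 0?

D4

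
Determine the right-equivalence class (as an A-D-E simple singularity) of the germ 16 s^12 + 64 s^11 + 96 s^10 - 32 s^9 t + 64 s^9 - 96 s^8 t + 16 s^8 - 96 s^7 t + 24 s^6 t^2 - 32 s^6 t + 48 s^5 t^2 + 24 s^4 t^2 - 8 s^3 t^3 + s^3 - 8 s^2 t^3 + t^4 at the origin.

The Hessian of f at 0 has rank 0. Corank 2; j^3 = s^3 is a perfect cube, so E-series; the 4-jet and mu = 6 give E_6.

E_{6}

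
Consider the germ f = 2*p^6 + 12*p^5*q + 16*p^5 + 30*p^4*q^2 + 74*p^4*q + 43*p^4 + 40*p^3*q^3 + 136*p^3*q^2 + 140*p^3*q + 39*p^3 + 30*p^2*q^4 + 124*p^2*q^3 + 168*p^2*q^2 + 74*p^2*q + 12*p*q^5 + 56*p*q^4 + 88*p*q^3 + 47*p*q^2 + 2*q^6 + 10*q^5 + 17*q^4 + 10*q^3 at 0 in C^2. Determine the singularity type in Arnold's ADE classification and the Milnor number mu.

Type D_{4}, Milnor number mu = 4.

The Hessian of f at 0 has rank 0. Corank 2; j^3 = (3*p + 2*q)*(13*p^2 + 16*p*q + 5*q^2) splits into three distinct lines over C (the quadratic factor has nonzero discriminant), so D_4.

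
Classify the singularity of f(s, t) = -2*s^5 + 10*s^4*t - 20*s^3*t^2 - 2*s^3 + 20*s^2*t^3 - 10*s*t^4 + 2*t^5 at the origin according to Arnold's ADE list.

E_{8}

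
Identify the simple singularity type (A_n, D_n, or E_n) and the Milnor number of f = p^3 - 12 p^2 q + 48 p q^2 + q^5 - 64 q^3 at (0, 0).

The Hessian of f at 0 is [[0, 0], [0, 0]] with rank 0, so corank 2. A Groebner basis of the Jacobian ideal J(f) in C{p,q} is {q^4, p^2 - 8*p*q + 16*q^2}; counting standard monomials gives mu = 8. Corank 2; j^3 = (p - 4*q)^3 is a perfect cube, so E-series; the 5-jet and mu = 8 give E_8.

Type E_8, Milnor number mu = 8.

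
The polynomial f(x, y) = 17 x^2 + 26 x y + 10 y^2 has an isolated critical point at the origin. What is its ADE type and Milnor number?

Type A1, Milnor number mu = 1.

The Hessian of f at 0 is [[34, 26], [26, 20]] with rank 2, so corank 0. A Groebner basis of the Jacobian ideal J(f) in C{x,y} is {x, y}; counting standard monomials gives mu = 1. Corank 0: nondegenerate Morse point, so A_1.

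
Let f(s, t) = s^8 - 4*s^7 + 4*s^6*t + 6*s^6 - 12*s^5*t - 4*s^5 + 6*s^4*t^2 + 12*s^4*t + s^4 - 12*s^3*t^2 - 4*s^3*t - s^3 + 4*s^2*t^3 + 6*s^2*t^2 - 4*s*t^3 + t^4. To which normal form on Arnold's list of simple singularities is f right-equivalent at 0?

The Hessian of f at 0 is [[0, 0], [0, 0]] with rank 0, so corank 2. A Groebner basis of the Jacobian ideal J(f) in C{s,t} is {t^4, s*t^2 - t^3/3, s^2}; counting standard monomials gives mu = 6. Corank 2; j^3 = -s^3 is a perfect cube, so E-series; the 4-jet and mu = 6 give E_6.

E_{6}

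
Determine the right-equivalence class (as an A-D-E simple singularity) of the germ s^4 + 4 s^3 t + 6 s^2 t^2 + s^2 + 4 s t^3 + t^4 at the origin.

A_{3}

The Hessian of f at 0 is [[2, 0], [0, 0]] with rank 1, so corank 1. A Groebner basis of the Jacobian ideal J(f) in C{s,t} is {t^3, s}; counting standard monomials gives mu = 3. Corank 1: A-series; mu = 3 gives A_3.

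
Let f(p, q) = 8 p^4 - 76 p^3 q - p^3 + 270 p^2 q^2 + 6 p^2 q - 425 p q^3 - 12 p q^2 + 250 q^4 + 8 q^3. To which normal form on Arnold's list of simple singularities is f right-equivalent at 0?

The Hessian of f at 0 has rank 0. Corank 2; j^3 = -(p - 2*q)^3 is a perfect cube, so E-series; the 4-jet and mu = 7 give E_7.

E_7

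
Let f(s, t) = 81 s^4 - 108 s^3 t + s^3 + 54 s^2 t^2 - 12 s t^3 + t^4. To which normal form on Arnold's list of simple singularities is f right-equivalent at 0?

E6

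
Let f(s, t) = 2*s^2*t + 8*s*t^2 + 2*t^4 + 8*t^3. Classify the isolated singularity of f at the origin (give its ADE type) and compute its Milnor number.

Type D_5, Milnor number mu = 5.

The Hessian of f at 0 has rank 0. Corank 2; j^3 = 2*t*(s + 2*t)^2 has shape L^2 M (L != M), so D-series; mu = 5 gives D_5.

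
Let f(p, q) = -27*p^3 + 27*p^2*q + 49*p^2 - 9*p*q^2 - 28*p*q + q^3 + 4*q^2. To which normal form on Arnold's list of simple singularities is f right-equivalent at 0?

A_2

The Hessian of f at 0 has rank 1. Corank 1: A-series; mu = 2 gives A_2.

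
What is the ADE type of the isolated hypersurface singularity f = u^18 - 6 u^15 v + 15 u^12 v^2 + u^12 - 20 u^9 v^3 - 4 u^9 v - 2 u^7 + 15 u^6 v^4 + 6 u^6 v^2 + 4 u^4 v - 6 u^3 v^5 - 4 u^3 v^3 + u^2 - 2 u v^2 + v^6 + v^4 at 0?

A_{5}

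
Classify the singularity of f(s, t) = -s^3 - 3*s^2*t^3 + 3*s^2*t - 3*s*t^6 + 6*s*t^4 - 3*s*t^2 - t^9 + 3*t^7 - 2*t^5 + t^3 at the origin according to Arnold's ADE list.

E8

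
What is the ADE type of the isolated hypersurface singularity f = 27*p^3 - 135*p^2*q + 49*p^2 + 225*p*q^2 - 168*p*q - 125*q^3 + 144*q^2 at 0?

The Hessian of f at 0 is [[98, -168], [-168, 288]] with rank 1, so corank 1. A Groebner basis of the Jacobian ideal J(f) in C{p,q} is {q^2, p - 12*q/7}; counting standard monomials gives mu = 2. Corank 1: A-series; mu = 2 gives A_2.

A2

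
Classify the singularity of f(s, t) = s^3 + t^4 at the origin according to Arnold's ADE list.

E_6

The Hessian of f at 0 is [[0, 0], [0, 0]] with rank 0, so corank 2. A Groebner basis of the Jacobian ideal J(f) in C{s,t} is {t^3, s^2}; counting standard monomials gives mu = 6. Corank 2; j^3 = s^3 is a perfect cube, so E-series; the 4-jet and mu = 6 give E_6.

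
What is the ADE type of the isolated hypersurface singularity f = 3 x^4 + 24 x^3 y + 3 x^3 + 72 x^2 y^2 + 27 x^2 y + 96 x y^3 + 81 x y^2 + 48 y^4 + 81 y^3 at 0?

E6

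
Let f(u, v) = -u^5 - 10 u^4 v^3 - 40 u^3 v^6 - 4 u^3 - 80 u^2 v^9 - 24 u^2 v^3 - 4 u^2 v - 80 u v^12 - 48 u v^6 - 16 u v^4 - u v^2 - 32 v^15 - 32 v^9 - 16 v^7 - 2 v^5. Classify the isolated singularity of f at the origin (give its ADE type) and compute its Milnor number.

Type D6, Milnor number mu = 6.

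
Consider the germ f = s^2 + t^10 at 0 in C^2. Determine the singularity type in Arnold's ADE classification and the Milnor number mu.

Type A_{9}, Milnor number mu = 9.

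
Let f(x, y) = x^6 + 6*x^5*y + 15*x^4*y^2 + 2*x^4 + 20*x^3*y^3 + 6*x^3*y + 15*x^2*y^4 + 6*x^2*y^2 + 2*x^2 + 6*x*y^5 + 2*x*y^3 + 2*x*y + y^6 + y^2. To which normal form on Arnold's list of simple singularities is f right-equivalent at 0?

A_{1}

The Hessian of f at 0 is [[4, 2], [2, 2]] with rank 2, so corank 0. A Groebner basis of the Jacobian ideal J(f) in C{x,y} is {x, y}; counting standard monomials gives mu = 1. Corank 0: nondegenerate Morse point, so A_1.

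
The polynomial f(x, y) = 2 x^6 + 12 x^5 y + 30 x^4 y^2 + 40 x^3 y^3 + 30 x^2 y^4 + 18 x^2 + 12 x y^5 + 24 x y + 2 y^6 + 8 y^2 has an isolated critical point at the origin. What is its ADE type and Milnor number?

Type A_{5}, Milnor number mu = 5.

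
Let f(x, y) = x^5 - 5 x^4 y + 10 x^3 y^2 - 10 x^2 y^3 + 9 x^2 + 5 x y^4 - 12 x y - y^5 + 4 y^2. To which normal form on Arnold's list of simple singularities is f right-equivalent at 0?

The Hessian of f at 0 is [[18, -12], [-12, 8]] with rank 1, so corank 1. A Groebner basis of the Jacobian ideal J(f) in C{x,y} is {y^4, x - 2*y/3}; counting standard monomials gives mu = 4. Corank 1: A-series; mu = 4 gives A_4.

A4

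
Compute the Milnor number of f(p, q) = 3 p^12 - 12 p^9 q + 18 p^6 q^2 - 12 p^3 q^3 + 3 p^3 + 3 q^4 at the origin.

6

The Hessian of f at 0 has rank 0. Corank 2; j^3 = 3*p^3 is a perfect cube, so E-series; the 4-jet and mu = 6 give E_6.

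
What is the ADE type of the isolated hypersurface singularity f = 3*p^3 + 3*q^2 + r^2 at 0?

A2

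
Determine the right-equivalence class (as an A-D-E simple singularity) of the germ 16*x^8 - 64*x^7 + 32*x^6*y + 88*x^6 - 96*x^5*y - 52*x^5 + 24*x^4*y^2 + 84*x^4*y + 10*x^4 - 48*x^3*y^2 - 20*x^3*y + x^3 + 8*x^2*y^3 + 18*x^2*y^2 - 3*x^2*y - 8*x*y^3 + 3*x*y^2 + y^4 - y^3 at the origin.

The Hessian of f at 0 has rank 0. Corank 2; j^3 = (x - y)^3 is a perfect cube, so E-series; the 4-jet and mu = 6 give E_6.

E6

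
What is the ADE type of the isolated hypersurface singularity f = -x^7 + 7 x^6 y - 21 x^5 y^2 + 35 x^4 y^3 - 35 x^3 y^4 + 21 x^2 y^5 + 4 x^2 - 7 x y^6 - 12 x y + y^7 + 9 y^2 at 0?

A_{6}

The Hessian of f at 0 has rank 1. Corank 1: A-series; mu = 6 gives A_6.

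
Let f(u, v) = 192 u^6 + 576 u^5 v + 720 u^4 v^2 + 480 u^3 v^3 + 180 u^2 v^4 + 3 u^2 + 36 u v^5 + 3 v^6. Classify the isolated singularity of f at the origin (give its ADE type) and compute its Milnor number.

Type A5, Milnor number mu = 5.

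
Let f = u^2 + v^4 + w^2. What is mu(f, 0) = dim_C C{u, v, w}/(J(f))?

3

The Hessian of f at 0 is [[2, 0, 0], [0, 0, 0], [0, 0, 2]] with rank 2, so corank 1. A Groebner basis of the Jacobian ideal J(f) in C{u,v,w} is {v^3, u, w}; counting standard monomials gives mu = 3. Corank 1: A-series; mu = 3 gives A_3.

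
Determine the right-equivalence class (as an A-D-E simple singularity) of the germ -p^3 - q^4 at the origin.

The Hessian of f at 0 is [[0, 0], [0, 0]] with rank 0, so corank 2. A Groebner basis of the Jacobian ideal J(f) in C{p,q} is {q^3, p^2}; counting standard monomials gives mu = 6. Corank 2; j^3 = -p^3 is a perfect cube, so E-series; the 4-jet and mu = 6 give E_6.

E_{6}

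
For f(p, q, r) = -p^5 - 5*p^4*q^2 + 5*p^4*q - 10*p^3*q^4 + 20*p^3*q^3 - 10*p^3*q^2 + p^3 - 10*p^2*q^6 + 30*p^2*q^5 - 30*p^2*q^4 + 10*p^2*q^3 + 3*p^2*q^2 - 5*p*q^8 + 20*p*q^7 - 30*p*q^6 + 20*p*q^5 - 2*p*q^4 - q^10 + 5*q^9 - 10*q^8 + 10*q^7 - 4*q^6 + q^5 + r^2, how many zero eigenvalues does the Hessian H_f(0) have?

Hessian at 0 has rank 1.

2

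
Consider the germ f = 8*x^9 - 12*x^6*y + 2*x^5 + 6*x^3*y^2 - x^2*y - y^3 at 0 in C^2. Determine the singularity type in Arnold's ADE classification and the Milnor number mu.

Type D_{4}, Milnor number mu = 4.

The Hessian of f at 0 has rank 0. Corank 2; j^3 = -y*(x^2 + y^2) splits into three distinct lines over C (the quadratic factor has nonzero discriminant), so D_4.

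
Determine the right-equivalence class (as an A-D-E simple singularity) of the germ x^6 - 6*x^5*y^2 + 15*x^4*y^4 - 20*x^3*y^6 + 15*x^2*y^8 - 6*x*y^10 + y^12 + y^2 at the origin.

The Hessian of f at 0 has rank 1. Corank 1: A-series; mu = 5 gives A_5.

A_{5}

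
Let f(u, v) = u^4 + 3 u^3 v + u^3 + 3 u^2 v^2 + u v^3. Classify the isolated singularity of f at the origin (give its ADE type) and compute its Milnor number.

Type E7, Milnor number mu = 7.

The Hessian of f at 0 is [[0, 0], [0, 0]] with rank 0, so corank 2. A Groebner basis of the Jacobian ideal J(f) in C{u,v} is {3*u^2 + v^4 + v^3, u^3, u^2*v - u^2 - v^3/3, 2*u^2 + u*v^2 + 2*v^3/3}; counting standard monomials gives mu = 7. Corank 2; j^3 = u^3 is a perfect cube, so E-series; the 4-jet and mu = 7 give E_7.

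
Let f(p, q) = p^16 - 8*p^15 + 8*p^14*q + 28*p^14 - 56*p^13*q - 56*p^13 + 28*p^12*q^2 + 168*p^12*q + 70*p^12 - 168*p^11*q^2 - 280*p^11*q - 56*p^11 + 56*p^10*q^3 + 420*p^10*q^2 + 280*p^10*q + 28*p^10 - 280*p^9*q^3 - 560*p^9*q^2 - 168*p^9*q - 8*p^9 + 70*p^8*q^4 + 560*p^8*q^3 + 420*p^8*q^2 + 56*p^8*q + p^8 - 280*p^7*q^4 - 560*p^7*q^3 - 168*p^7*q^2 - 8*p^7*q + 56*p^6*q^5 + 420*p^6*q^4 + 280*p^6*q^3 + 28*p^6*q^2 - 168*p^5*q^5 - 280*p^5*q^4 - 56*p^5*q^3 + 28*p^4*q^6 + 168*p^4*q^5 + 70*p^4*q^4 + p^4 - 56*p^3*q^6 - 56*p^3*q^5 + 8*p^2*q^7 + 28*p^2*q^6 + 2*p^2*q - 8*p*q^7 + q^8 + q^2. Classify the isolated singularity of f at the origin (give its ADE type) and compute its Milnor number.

Type A_7, Milnor number mu = 7.

The Hessian of f at 0 has rank 1. Corank 1: A-series; mu = 7 gives A_7.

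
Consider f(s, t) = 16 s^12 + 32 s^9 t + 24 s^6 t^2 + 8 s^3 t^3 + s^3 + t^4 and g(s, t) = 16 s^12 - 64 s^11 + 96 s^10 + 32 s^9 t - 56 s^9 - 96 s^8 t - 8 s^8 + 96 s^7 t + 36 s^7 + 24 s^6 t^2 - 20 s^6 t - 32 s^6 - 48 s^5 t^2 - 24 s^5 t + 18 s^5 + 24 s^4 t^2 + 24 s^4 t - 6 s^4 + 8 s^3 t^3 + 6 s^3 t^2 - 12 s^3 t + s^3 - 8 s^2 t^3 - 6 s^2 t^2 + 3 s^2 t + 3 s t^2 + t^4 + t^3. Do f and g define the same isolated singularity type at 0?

Yes.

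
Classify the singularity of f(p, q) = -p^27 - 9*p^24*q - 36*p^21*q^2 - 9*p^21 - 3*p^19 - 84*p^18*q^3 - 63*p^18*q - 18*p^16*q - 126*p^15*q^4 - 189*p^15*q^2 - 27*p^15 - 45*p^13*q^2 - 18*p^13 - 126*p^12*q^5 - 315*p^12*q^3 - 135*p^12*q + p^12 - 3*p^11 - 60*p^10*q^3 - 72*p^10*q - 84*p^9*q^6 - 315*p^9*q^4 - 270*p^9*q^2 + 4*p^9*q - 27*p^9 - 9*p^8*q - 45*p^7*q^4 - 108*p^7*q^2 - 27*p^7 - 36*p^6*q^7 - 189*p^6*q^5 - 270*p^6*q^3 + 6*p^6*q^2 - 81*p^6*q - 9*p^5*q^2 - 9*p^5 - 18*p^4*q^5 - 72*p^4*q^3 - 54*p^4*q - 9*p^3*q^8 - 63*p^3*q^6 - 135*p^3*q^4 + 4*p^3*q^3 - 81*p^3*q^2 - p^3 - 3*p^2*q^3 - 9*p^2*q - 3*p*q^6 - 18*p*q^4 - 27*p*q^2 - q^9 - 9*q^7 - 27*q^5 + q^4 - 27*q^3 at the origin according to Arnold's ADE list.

E_{6}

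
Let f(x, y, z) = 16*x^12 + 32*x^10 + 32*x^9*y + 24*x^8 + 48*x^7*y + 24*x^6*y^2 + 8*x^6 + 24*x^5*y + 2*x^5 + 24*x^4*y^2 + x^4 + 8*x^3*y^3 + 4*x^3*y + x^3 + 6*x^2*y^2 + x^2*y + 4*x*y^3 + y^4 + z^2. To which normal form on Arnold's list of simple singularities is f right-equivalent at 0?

D5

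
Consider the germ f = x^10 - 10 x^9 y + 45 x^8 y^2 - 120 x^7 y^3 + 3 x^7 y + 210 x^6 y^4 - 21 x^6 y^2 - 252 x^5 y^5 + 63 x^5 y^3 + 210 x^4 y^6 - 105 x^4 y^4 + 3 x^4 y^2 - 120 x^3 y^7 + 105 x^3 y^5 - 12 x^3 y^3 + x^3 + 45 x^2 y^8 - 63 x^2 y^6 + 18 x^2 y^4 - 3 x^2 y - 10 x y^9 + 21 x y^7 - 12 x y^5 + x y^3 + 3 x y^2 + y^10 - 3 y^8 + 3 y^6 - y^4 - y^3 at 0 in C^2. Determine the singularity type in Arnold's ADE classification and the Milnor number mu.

Type E7, Milnor number mu = 7.

The Hessian of f at 0 has rank 0. Corank 2; j^3 = (x - y)^3 is a perfect cube, so E-series; the 4-jet and mu = 7 give E_7.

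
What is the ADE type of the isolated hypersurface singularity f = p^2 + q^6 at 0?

A_{5}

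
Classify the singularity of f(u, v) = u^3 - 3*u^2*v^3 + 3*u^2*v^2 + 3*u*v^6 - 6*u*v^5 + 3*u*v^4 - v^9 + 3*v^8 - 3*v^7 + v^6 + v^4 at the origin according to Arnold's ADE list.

The Hessian of f at 0 has rank 0. Corank 2; j^3 = u^3 is a perfect cube, so E-series; the 4-jet and mu = 6 give E_6.

E_{6}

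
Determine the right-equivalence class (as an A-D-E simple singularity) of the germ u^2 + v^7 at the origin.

The Hessian of f at 0 has rank 1. Corank 1: A-series; mu = 6 gives A_6.

A_{6}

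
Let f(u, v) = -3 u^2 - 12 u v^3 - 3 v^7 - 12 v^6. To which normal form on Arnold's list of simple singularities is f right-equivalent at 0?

A_{6}

The Hessian of f at 0 has rank 1. Corank 1: A-series; mu = 6 gives A_6.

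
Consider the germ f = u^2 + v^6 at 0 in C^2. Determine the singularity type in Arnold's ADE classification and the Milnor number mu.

Type A5, Milnor number mu = 5.

The Hessian of f at 0 is [[2, 0], [0, 0]] with rank 1, so corank 1. A Groebner basis of the Jacobian ideal J(f) in C{u,v} is {v^5, u}; counting standard monomials gives mu = 5. Corank 1: A-series; mu = 5 gives A_5.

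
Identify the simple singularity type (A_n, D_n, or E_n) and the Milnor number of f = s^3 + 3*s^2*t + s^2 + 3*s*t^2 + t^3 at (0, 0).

Type A_2, Milnor number mu = 2.

The Hessian of f at 0 is [[2, 0], [0, 0]] with rank 1, so corank 1. A Groebner basis of the Jacobian ideal J(f) in C{s,t} is {t^2, s}; counting standard monomials gives mu = 2. Corank 1: A-series; mu = 2 gives A_2.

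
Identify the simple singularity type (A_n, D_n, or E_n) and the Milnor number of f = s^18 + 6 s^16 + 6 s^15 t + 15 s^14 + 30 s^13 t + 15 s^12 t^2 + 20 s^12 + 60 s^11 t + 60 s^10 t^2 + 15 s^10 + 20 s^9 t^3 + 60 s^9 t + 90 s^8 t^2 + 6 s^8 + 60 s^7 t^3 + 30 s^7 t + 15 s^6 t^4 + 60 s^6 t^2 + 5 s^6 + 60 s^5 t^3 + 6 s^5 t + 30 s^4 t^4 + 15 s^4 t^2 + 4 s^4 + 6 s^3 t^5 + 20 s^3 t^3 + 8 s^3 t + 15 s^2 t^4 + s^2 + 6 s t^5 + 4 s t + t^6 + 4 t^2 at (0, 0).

Type A_{5}, Milnor number mu = 5.

The Hessian of f at 0 is [[2, 4], [4, 8]] with rank 1, so corank 1. A Groebner basis of the Jacobian ideal J(f) in C{s,t} is {s*t^2 + s/8 + t/4, -s/16 + t^3 - t/8, s^2 + 4*s*t + 4*t^2}; counting standard monomials gives mu = 5. Corank 1: A-series; mu = 5 gives A_5.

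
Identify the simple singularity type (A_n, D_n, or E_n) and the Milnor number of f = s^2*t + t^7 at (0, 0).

The Hessian of f at 0 is [[0, 0], [0, 0]] with rank 0, so corank 2. A Groebner basis of the Jacobian ideal J(f) in C{s,t} is {s^2/7 + t^6, s^3, s*t}; counting standard monomials gives mu = 8. Corank 2; j^3 = s^2*t has shape L^2 M (L != M), so D-series; mu = 8 gives D_8.

Type D_8, Milnor number mu = 8.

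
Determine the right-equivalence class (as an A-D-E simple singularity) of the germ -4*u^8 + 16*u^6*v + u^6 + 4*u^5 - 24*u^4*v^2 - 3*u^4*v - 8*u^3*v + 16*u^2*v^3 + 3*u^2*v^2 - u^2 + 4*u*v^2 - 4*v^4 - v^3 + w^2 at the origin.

The Hessian of f at 0 has rank 2. Corank 1: A-series; mu = 2 gives A_2.

A_2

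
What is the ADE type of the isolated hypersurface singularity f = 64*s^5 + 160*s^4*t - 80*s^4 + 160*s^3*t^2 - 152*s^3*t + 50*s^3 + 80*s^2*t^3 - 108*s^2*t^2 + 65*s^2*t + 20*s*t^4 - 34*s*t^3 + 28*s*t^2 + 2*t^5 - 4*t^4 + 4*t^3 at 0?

D6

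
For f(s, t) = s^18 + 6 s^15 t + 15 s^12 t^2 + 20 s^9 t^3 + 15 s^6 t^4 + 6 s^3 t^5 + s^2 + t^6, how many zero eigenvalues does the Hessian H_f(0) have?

1

Hessian at 0 has rank 1.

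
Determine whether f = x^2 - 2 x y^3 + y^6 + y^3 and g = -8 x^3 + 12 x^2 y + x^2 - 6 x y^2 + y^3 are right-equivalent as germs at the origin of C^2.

Yes.

The Hessian of f at 0 is [[2, 0], [0, 0]] with rank 1, so corank 1. A Groebner basis of the Jacobian ideal J(f) in C{x,y} is {y^2, x}; counting standard monomials gives mu = 2. Corank 1: A-series; mu = 2 gives A_2. The Hessian of g at 0 is [[2, 0], [0, 0]] with rank 1, so corank 1. A Groebner basis of the Jacobian ideal J(g) in C{x,y} is {y^2, x}; counting standard monomials gives mu = 2. Corank 1: A-series; mu = 2 gives A_2. Both have type A_2, hence right-equivalent.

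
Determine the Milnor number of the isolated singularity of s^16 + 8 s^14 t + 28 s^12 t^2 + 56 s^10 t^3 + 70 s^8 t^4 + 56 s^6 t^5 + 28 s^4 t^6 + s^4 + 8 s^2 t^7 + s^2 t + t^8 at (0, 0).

9

The Hessian of f at 0 has rank 0. Corank 2; j^3 = s^2*t has shape L^2 M (L != M), so D-series; mu = 9 gives D_9.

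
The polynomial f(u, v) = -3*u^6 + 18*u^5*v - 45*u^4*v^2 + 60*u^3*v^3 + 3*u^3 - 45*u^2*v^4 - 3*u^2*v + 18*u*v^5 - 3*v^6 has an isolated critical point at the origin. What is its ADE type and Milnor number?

The Hessian of f at 0 is [[0, 0], [0, 0]] with rank 0, so corank 2. A Groebner basis of the Jacobian ideal J(f) in C{u,v} is {u*v/6 + v^5, u*v^2, u^2 - u*v}; counting standard monomials gives mu = 7. Corank 2; j^3 = 3*u^2*(u - v) has shape L^2 M (L != M), so D-series; mu = 7 gives D_7.

Type D7, Milnor number mu = 7.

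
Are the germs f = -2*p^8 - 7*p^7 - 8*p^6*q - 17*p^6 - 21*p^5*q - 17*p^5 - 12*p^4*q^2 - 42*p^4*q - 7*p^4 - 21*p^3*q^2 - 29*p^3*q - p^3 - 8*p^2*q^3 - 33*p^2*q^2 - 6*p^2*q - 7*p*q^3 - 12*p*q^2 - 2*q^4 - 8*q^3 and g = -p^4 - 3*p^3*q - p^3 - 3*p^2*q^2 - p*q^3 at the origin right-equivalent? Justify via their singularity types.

The Hessian of f at 0 is [[0, 0], [0, 0]] with rank 0, so corank 2. A Groebner basis of the Jacobian ideal J(f) in C{p,q} is {-3*p^2/187 - 12*p*q/187 + q^4 + q^3/187 - 12*q^2/187, p^3 + 270*p^2/187 + 1080*p*q/187 + 1406*q^3/187 + 1080*q^2/187, p^2*q - 89*p^2/187 - 356*p*q/187 - 2155*q^3/561 - 356*q^2/187, 2*p^2/17 + p*q^2 + 8*p*q/17 + 100*q^3/51 + 8*q^2/17}; counting standard monomials gives mu = 7. Corank 2; j^3 = -(p + 2*q)^3 is a perfect cube, so E-series; the 4-jet and mu = 7 give E_7. The Hessian of g at 0 is [[0, 0], [0, 0]] with rank 0, so corank 2. A Groebner basis of the Jacobian ideal J(g) in C{p,q} is {3*p^2 + q^4 + q^3, p^3, p^2*q - p^2 - q^3/3, 2*p^2 + p*q^2 + 2*q^3/3}; counting standard monomials gives mu = 7. Corank 2; j^3 = -p^3 is a perfect cube, so E-series; the 4-jet and mu = 7 give E_7. Both have type E_7, hence right-equivalent.

Yes.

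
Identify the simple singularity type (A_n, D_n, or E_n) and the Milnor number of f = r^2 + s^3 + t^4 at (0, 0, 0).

The Hessian of f at 0 is [[0, 0, 0], [0, 0, 0], [0, 0, 2]] with rank 1, so corank 2. A Groebner basis of the Jacobian ideal J(f) in C{s,t,r} is {t^3, s^2, r}; counting standard monomials gives mu = 6. Corank 2; j^3 = s^3 is a perfect cube, so E-series; the 4-jet and mu = 6 give E_6.

Type E_{6}, Milnor number mu = 6.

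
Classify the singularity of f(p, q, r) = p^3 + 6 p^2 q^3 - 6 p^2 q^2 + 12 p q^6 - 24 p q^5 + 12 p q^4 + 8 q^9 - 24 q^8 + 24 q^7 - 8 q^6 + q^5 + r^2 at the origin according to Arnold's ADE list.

The Hessian of f at 0 has rank 1. Corank 2; j^3 = p^3 is a perfect cube, so E-series; the 5-jet and mu = 8 give E_8.

E8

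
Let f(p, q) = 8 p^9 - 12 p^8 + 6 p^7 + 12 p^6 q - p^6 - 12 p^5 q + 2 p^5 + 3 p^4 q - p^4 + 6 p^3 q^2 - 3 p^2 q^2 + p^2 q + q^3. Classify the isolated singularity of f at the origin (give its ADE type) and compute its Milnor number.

Type D_{4}, Milnor number mu = 4.

The Hessian of f at 0 has rank 0. Corank 2; j^3 = q*(p^2 + q^2) splits into three distinct lines over C (the quadratic factor has nonzero discriminant), so D_4.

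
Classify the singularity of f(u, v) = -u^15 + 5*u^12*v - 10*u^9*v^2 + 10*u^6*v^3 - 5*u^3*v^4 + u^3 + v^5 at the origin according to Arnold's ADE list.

E8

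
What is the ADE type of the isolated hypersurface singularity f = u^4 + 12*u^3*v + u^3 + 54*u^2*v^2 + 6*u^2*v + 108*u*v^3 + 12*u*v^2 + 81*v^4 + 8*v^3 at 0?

E_{6}

The Hessian of f at 0 has rank 0. Corank 2; j^3 = (u + 2*v)^3 is a perfect cube, so E-series; the 4-jet and mu = 6 give E_6.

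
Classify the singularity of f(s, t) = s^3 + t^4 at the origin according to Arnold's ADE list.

The Hessian of f at 0 has rank 0. Corank 2; j^3 = s^3 is a perfect cube, so E-series; the 4-jet and mu = 6 give E_6.

E_{6}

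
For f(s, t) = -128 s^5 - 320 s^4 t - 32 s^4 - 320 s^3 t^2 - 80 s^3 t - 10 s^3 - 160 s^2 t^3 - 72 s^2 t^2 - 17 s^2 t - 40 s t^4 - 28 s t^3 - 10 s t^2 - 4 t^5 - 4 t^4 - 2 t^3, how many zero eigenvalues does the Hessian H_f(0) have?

2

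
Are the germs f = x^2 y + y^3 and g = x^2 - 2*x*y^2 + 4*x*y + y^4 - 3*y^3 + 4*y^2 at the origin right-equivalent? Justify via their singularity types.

No.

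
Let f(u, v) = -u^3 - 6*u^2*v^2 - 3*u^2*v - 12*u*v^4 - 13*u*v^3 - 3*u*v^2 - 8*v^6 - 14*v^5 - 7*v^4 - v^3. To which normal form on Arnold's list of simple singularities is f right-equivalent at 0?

E_{7}

The Hessian of f at 0 is [[0, 0], [0, 0]] with rank 0, so corank 2. A Groebner basis of the Jacobian ideal J(f) in C{u,v} is {-u^2/4 - u*v/2 + v^4 - v^3/12 - v^2/4, u^3 + 5*u^2/4 + 5*u*v/2 + 17*v^3/12 + 5*v^2/4, u^2*v - 11*u^2/12 - 11*u*v/6 - 47*v^3/36 - 11*v^2/12, u^2/2 + u*v^2 + u*v + 7*v^3/6 + v^2/2}; counting standard monomials gives mu = 7. Corank 2; j^3 = -(u + v)^3 is a perfect cube, so E-series; the 4-jet and mu = 7 give E_7.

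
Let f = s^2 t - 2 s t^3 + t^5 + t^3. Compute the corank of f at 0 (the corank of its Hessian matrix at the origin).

Hessian at 0 has rank 0.

2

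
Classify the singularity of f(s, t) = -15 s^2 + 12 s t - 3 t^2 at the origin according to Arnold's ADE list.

The Hessian of f at 0 has rank 2. Corank 0: nondegenerate Morse point, so A_1.

A1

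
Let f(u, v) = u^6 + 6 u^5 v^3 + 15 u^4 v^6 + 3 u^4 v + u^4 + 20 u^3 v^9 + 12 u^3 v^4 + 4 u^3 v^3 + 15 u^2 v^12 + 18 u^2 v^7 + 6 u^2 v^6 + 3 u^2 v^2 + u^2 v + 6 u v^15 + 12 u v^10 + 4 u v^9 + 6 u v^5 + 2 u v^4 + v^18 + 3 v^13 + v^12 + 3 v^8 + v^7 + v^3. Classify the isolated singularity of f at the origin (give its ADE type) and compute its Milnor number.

Type D_4, Milnor number mu = 4.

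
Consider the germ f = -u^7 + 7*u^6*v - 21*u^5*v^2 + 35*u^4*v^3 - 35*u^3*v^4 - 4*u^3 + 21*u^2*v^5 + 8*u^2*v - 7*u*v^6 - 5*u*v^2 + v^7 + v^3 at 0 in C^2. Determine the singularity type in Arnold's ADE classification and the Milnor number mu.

Type D_8, Milnor number mu = 8.

The Hessian of f at 0 is [[0, 0], [0, 0]] with rank 0, so corank 2. A Groebner basis of the Jacobian ideal J(f) in C{u,v} is {128*u*v/7 + v^6 - 64*v^2/7, u*v^2 - v^3/2, u^2 - 3*u*v/2 + v^2/2}; counting standard monomials gives mu = 8. Corank 2; j^3 = -(u - v)*(2*u - v)^2 has shape L^2 M (L != M), so D-series; mu = 8 gives D_8.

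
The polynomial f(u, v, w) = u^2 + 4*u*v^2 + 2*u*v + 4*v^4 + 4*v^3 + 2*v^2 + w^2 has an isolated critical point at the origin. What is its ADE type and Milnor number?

Type A_1, Milnor number mu = 1.

The Hessian of f at 0 is [[2, 2, 0], [2, 4, 0], [0, 0, 2]] with rank 3, so corank 0. A Groebner basis of the Jacobian ideal J(f) in C{u,v,w} is {u, v, w}; counting standard monomials gives mu = 1. Corank 0: nondegenerate Morse point, so A_1.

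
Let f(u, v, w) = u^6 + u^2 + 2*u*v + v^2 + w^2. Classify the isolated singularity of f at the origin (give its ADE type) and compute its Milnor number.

The Hessian of f at 0 is [[2, 2, 0], [2, 2, 0], [0, 0, 2]] with rank 2, so corank 1. A Groebner basis of the Jacobian ideal J(f) in C{u,v,w} is {v^5, u + v, w}; counting standard monomials gives mu = 5. Corank 1: A-series; mu = 5 gives A_5.

Type A_5, Milnor number mu = 5.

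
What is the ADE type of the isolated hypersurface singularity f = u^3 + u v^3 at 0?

The Hessian of f at 0 has rank 0. Corank 2; j^3 = u^3 is a perfect cube, so E-series; the 4-jet and mu = 7 give E_7.

E7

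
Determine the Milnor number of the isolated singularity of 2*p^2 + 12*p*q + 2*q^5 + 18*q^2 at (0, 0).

The Hessian of f at 0 is [[4, 12], [12, 36]] with rank 1, so corank 1. A Groebner basis of the Jacobian ideal J(f) in C{p,q} is {q^4, p + 3*q}; counting standard monomials gives mu = 4. Corank 1: A-series; mu = 4 gives A_4.

4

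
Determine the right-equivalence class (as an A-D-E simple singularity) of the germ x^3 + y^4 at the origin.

The Hessian of f at 0 is [[0, 0], [0, 0]] with rank 0, so corank 2. A Groebner basis of the Jacobian ideal J(f) in C{x,y} is {y^3, x^2}; counting standard monomials gives mu = 6. Corank 2; j^3 = x^3 is a perfect cube, so E-series; the 4-jet and mu = 6 give E_6.

E_6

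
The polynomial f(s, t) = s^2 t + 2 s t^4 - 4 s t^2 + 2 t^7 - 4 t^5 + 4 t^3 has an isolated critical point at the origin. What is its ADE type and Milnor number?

Type D_8, Milnor number mu = 8.

The Hessian of f at 0 has rank 0. Corank 2; j^3 = t*(s - 2*t)^2 has shape L^2 M (L != M), so D-series; mu = 8 gives D_8.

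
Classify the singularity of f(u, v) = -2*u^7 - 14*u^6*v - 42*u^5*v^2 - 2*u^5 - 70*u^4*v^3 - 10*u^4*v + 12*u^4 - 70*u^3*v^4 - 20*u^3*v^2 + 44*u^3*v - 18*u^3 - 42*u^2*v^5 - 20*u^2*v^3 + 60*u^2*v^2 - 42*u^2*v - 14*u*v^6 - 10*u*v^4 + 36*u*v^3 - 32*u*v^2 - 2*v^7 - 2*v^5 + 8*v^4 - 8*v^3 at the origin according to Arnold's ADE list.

The Hessian of f at 0 is [[0, 0], [0, 0]] with rank 0, so corank 2. A Groebner basis of the Jacobian ideal J(f) in C{u,v} is {-78489*u^2/188 + u*v^3 + 11583*u*v^2/188 - 64233*u*v/94 + 2151*v^3/47 - 270*v^2, 94041*u^2/188 - 14931*u*v^2/188 + 77031*u*v/94 + v^4 - 2754*v^3/47 + 324*v^2, u^3 + 1137*u^2/188 - 375*u*v^2/188 + 943*u*v/94 - 52*v^3/47 + 4*v^2, u^2*v - 567*u^2/188 + 313*u*v^2/188 - 471*u*v/94 + 33*v^3/47 - 2*v^2}; counting standard monomials gives mu = 8. Corank 2; j^3 = -2*(u + v)*(3*u + 2*v)^2 has shape L^2 M (L != M), so D-series; mu = 8 gives D_8.

D8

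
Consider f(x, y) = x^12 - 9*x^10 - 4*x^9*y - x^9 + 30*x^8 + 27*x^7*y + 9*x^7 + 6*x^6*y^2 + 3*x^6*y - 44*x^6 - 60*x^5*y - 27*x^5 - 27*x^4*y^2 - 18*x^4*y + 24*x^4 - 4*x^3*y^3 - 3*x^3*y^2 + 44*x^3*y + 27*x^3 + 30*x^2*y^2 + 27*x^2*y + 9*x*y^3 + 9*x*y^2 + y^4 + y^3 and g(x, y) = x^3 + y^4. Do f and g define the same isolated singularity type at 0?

The Hessian of f at 0 has rank 0. Corank 2; j^3 = (3*x + y)^3 is a perfect cube, so E-series; the 4-jet and mu = 7 give E_7. The Hessian of g at 0 has rank 0. Corank 2; j^3 = x^3 is a perfect cube, so E-series; the 4-jet and mu = 6 give E_6. f is E_7 but g is E_6, hence not right-equivalent.

No.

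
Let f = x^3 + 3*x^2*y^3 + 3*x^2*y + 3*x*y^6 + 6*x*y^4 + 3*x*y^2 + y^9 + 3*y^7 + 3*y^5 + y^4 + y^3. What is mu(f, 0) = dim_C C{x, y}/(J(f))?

6

The Hessian of f at 0 has rank 0. Corank 2; j^3 = (x + y)^3 is a perfect cube, so E-series; the 4-jet and mu = 6 give E_6.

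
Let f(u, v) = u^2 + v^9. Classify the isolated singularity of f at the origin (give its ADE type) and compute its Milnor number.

Type A_8, Milnor number mu = 8.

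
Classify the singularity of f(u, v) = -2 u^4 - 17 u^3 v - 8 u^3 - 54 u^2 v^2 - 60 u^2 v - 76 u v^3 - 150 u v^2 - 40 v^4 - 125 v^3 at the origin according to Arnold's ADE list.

The Hessian of f at 0 has rank 0. Corank 2; j^3 = -(2*u + 5*v)^3 is a perfect cube, so E-series; the 4-jet and mu = 7 give E_7.

E_7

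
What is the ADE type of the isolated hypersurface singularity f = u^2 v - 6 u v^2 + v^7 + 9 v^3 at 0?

D_{8}

The Hessian of f at 0 is [[0, 0], [0, 0]] with rank 0, so corank 2. A Groebner basis of the Jacobian ideal J(f) in C{u,v} is {u^2/7 + v^6 - 9*v^2/7, u^3 - 27*v^3, u*v - 3*v^2}; counting standard monomials gives mu = 8. Corank 2; j^3 = v*(u - 3*v)^2 has shape L^2 M (L != M), so D-series; mu = 8 gives D_8.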